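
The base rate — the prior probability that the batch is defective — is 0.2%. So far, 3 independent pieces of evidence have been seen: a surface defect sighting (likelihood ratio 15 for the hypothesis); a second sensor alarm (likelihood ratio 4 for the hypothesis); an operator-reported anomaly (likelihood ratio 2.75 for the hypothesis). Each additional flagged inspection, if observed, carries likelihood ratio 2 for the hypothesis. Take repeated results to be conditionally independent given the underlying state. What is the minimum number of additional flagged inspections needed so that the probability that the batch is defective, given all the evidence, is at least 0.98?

8

Prior odds = 0.002/0.998 = 1/499.
Combined Bayes factor of the evidence already in hand = 15 × 4 × 2.75 = 165.
Odds after that evidence = (1/499) × 165 = 165/499.
Target odds = 0.98/0.02 = 49.
Need 2ⁿ ≥ 49 ÷ (165/499) = 24451/165.
2⁷ = 128 falls short of 24451/165 but 2⁸ = 256 reaches it, so n = 8.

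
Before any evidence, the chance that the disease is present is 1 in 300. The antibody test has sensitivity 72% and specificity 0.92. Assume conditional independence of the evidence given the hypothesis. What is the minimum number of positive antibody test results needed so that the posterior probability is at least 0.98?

5

Prior odds: (1/300) ÷ (299/300) = 1/299.
False-positive rate = 1 − 0.92 = 0.08; likelihood ratio of a positive = 0.72/0.08 = 9.
Target odds: 0.98 ÷ 0.02 = 49.
Need (1/299) × 9ⁿ ≥ 49, i.e. 9ⁿ ≥ 14651.
9⁴ = 6561 falls short of 14651 but 9⁵ = 59049 reaches it, so n = 5.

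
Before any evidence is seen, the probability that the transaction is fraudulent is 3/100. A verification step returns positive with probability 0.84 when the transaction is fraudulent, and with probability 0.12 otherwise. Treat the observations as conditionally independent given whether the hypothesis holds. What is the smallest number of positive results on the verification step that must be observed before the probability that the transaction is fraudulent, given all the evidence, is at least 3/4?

3

Prior odds = 0.03/0.97 = 3/97.
Likelihood ratio of a positive result = 0.84/0.12 = 7.
Target posterior odds = 0.75/0.25 = 3.
Require 7ⁿ ≥ 3 ÷ (3/97) = 97.
7² = 49 falls short of 97 but 7³ = 343 reaches it, so n = 3.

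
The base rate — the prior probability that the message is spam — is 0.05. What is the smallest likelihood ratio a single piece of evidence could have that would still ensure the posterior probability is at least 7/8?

133

Prior odds = 0.05/0.95 = 1/19.
Target odds = 0.875/0.125 = 7.
Required Bayes factor = 7 ÷ (1/19) = 133.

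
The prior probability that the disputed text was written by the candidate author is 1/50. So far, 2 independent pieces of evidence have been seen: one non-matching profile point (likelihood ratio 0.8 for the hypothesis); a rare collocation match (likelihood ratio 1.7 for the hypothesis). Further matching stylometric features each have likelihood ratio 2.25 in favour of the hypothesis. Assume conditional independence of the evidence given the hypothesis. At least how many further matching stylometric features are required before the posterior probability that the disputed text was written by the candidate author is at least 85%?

Prior odds = 0.02/0.98 = 1/49.
Combined Bayes factor of the evidence already in hand = 0.8 × 1.7 = 1.36.
Odds after that evidence = (1/49) × 1.36 = 34/1225.
Target odds = 0.85/0.15 = 17/3.
Need 2.25ⁿ ≥ 17/3 ÷ (34/1225) = 1225/6.
2.25⁶ = 531441/4096 falls short of 1225/6 but 2.25⁷ = 4782969/16384 reaches it, so n = 7.

7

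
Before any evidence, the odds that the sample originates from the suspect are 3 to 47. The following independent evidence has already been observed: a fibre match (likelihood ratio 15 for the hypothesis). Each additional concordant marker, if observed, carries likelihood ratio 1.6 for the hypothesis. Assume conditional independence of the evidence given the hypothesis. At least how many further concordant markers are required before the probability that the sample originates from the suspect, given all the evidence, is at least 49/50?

Prior odds = 3/47.
Bayes factor of the evidence already in hand = 15.
Odds after that evidence = (3/47) × 15 = 45/47.
Target odds = 0.98/0.02 = 49.
Need 1.6ⁿ ≥ 49 ÷ (45/47) = 2303/45.
1.6⁸ = 16777216/390625 falls short of 2303/45 but 1.6⁹ = 134217728/1953125 reaches it, so n = 9.

9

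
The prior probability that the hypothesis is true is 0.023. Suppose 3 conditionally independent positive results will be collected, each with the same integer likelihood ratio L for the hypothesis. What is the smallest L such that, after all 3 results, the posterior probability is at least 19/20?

10

Prior odds = 0.023/0.977 = 23/977.
Target odds = 0.95/0.05 = 19.
Need L³ ≥ 19 ÷ (23/977) = 18563/23.
9³ = 729 < 18563/23 ≤ 1000 = 10³, so L = 10.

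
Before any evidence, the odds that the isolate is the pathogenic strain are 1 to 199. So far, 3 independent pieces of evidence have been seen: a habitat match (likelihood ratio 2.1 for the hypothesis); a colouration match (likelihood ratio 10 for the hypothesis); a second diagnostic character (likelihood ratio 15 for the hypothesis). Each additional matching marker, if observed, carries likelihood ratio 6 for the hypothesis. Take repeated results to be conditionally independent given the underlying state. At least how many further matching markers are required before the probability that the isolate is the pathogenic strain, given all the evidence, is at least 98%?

Prior odds = 1/199.
Combined Bayes factor of the evidence already in hand = 2.1 × 10 × 15 = 315.
Odds after that evidence = (1/199) × 315 = 315/199.
Target odds = 0.98/0.02 = 49.
Need 6ⁿ ≥ 49 ÷ (315/199) = 1393/45.
6¹ = 6 falls short of 1393/45 but 6² = 36 reaches it, so n = 2.

2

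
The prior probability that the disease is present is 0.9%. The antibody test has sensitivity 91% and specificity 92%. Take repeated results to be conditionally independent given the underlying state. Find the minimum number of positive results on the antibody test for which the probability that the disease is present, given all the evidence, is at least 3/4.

3

Prior odds = 0.009/0.991 = 9/991.
False-positive rate = 1 − 0.92 = 0.08; likelihood ratio of a positive = 0.91/0.08 = 11.375.
Target odds: 0.75 ÷ 0.25 = 3.
Need (9/991) × 11.375ⁿ ≥ 3, i.e. 11.375ⁿ ≥ 991/3.
11.375² = 129.390625 falls short of 991/3 but 11.375³ = 753571/512 reaches it, so n = 3.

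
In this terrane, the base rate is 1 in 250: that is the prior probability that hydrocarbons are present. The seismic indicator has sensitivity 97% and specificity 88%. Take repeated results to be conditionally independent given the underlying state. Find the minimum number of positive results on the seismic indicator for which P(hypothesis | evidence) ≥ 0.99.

Prior odds = 0.004/0.996 = 1/249.
False-positive rate = 1 − 0.88 = 0.12; likelihood ratio of a positive = 0.97/0.12 = 97/12.
Target posterior odds = 0.99/0.01 = 99.
Need (1/249) × (97/12)ⁿ ≥ 99, i.e. (97/12)ⁿ ≥ 24651.
(97/12)⁴ = 88529281/20736 falls short of 24651 but (97/12)⁵ ≈34510.6 reaches it, so n = 5.

5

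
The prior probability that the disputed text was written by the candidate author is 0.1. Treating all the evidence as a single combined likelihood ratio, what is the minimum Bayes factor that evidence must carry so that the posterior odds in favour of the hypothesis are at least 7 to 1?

Prior odds = 0.1/0.9 = 1/9.
Target odds = 7.
Required Bayes factor = 7 ÷ (1/9) = 63.

63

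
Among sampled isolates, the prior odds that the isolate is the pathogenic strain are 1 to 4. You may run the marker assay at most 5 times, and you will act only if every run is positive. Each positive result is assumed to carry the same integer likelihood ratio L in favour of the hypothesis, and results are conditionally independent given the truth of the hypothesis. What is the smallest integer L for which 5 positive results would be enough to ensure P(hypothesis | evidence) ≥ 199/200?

4

Prior odds = 0.25.
Target odds = 0.995/0.005 = 199.
Need L⁵ ≥ 199 ÷ 0.25 = 796.
3⁵ = 243 < 796 ≤ 1024 = 4⁵, so L = 4.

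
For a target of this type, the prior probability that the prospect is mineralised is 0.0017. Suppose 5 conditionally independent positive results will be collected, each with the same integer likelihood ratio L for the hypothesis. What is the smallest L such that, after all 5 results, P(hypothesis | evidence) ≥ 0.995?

Prior odds = 0.0017/0.9983 = 17/9983.
Target odds = 0.995/0.005 = 199.
Need L⁵ ≥ 199 ÷ (17/9983) = 1986617/17.
10⁵ = 100000 < 1986617/17 ≤ 161051 = 11⁵, so L = 11.

11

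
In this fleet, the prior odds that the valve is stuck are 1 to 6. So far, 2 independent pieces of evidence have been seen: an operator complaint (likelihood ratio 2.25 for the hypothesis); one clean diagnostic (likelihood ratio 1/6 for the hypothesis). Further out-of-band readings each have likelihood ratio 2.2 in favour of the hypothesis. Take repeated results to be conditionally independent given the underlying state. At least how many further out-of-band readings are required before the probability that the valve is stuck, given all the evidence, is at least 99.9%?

Prior odds = 1/6.
Combined Bayes factor of the evidence already in hand = 2.25 × (1/6) = 0.375.
Odds after that evidence = (1/6) × 0.375 = 0.0625.
Target odds = 0.999/0.001 = 999.
Need 2.2ⁿ ≥ 999 ÷ 0.0625 = 15984.
2.2¹² ≈12855 falls short of 15984 but 2.2¹³ ≈28281 reaches it, so n = 13.

13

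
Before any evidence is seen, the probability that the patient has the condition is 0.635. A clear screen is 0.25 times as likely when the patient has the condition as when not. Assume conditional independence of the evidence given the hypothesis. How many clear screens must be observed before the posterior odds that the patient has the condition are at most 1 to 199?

Prior odds = 0.635/0.365 = 127/73.
Likelihood ratio per clear screen = 0.25.
Target odds = 1/199.
Need (127/73) × 0.25ⁿ ≤ 1/199, i.e. 0.25ⁿ ≤ 73/25273.
0.25⁴ = 0.00390625 is still above 73/25273 but 0.25⁵ = 1/1024 is at or below it, so n = 5.

5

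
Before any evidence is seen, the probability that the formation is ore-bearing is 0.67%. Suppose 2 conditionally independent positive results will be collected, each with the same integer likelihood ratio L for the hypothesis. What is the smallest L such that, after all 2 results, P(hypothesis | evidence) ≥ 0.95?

Prior odds = 0.0067/0.9933 = 67/9933.
Target odds = 0.95/0.05 = 19.
Need L² ≥ 19 ÷ (67/9933) = 188727/67.
53² = 2809 < 188727/67 ≤ 2916 = 54², so L = 54.

54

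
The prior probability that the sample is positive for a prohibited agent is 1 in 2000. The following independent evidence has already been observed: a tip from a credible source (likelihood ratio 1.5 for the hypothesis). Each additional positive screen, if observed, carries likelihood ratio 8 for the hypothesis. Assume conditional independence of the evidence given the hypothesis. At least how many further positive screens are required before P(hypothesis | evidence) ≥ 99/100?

Prior odds = 0.0005/0.9995 = 1/1999.
Bayes factor of the evidence already in hand = 1.5.
Odds after that evidence = (1/1999) × 1.5 = 3/3998.
Target odds = 0.99/0.01 = 99.
Need 8ⁿ ≥ 99 ÷ (3/3998) = 131934.
8⁵ = 32768 falls short of 131934 but 8⁶ = 262144 reaches it, so n = 6.

6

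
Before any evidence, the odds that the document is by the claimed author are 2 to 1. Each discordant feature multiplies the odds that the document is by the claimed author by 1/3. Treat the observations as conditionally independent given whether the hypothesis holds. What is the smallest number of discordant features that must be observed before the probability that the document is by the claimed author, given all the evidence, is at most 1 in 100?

Prior odds = 2.
Likelihood ratio per discordant feature = 1/3.
Target posterior odds = 0.01/0.99 = 1/99.
Need 2 × (1/3)ⁿ ≤ 1/99, i.e. (1/3)ⁿ ≤ 1/198.
(1/3)⁴ = 1/81 is still above 1/198 but (1/3)⁵ = 1/243 is at or below it, so n = 5.

5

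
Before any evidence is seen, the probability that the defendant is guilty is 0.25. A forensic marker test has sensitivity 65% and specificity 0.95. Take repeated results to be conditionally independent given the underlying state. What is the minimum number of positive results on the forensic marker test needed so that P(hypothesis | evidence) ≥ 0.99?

Prior odds = 0.25/0.75 = 1/3.
False-positive rate = 1 − 0.95 = 0.05; likelihood ratio of a positive = 0.65/0.05 = 13.
Target posterior odds = 0.99/0.01 = 99.
Need (1/3) × 13ⁿ ≥ 99, i.e. 13ⁿ ≥ 297.
13² = 169 falls short of 297 but 13³ = 2197 reaches it, so n = 3.

3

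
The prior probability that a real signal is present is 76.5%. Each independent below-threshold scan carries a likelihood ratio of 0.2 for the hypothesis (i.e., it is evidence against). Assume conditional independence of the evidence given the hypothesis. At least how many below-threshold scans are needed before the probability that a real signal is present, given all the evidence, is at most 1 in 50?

4

Prior odds = 0.765/0.235 = 153/47.
Likelihood ratio per below-threshold scan = 0.2.
Target posterior odds = 0.02/0.98 = 1/49.
Require 0.2ⁿ ≤ 1/49 ÷ (153/47) = 47/7497.
0.2³ = 0.008 is still above 47/7497 but 0.2⁴ = 0.0016 is at or below it, so n = 4.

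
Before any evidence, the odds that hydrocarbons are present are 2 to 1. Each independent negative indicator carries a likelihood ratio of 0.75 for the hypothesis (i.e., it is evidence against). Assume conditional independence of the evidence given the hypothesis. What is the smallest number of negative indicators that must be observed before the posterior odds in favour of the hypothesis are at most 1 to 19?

13

Prior odds = 2.
Likelihood ratio per negative indicator = 0.75.
Target odds = 1/19.
Need 2 × 0.75ⁿ ≤ 1/19, i.e. 0.75ⁿ ≤ 1/38.
0.75¹² = 531441/16777216 is still above 1/38 but 0.75¹³ = 1594323/67108864 is at or below it, so n = 13.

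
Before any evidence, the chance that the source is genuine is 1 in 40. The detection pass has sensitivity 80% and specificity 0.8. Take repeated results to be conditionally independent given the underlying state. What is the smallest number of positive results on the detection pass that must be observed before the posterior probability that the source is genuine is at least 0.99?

Prior odds = 0.025/0.975 = 1/39.
False-positive rate = 1 − 0.8 = 0.2; likelihood ratio of a positive = 0.8/0.2 = 4.
Target odds: 0.99 ÷ 0.01 = 99.
Need (1/39) × 4ⁿ ≥ 99, i.e. 4ⁿ ≥ 3861.
4⁵ = 1024 falls short of 3861 but 4⁶ = 4096 reaches it, so n = 6.

6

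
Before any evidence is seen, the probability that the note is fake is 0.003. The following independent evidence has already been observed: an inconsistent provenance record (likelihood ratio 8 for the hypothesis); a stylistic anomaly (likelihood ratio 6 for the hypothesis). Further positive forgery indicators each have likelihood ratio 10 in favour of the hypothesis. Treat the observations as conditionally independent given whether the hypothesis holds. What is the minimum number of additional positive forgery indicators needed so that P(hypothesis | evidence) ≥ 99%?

3

Prior odds = 0.003/0.997 = 3/997.
Combined Bayes factor of the evidence already in hand = 8 × 6 = 48.
Odds after that evidence = (3/997) × 48 = 144/997.
Target odds = 0.99/0.01 = 99.
Need 10ⁿ ≥ 99 ÷ (144/997) = 685.4375.
10² = 100 falls short of 685.4375 but 10³ = 1000 reaches it, so n = 3.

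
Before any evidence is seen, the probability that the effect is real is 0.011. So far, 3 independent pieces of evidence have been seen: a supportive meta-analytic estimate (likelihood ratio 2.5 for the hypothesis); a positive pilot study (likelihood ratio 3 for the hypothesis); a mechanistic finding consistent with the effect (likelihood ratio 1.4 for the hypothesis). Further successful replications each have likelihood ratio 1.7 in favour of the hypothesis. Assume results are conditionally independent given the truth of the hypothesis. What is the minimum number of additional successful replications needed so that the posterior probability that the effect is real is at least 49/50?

12

Prior odds = 0.011/0.989 = 11/989.
Combined Bayes factor of the evidence already in hand = 2.5 × 3 × 1.4 = 10.5.
Odds after that evidence = (11/989) × 10.5 = 231/1978.
Target odds = 0.98/0.02 = 49.
Need 1.7ⁿ ≥ 49 ÷ (231/1978) = 13846/33.
1.7¹¹ ≈342.719 falls short of 13846/33 but 1.7¹² ≈582.622 reaches it, so n = 12.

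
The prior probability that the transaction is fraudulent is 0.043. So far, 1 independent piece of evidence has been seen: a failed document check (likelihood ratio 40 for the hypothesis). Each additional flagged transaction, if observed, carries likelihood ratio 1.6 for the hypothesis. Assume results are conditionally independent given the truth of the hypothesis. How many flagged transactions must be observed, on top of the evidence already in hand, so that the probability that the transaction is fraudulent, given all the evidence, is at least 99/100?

Prior odds = 0.043/0.957 = 43/957.
Bayes factor of the evidence already in hand = 40.
Odds after that evidence = (43/957) × 40 = 1720/957.
Target odds = 0.99/0.01 = 99.
Need 1.6ⁿ ≥ 99 ÷ (1720/957) = 94743/1720.
1.6⁸ = 16777216/390625 falls short of 94743/1720 but 1.6⁹ = 134217728/1953125 reaches it, so n = 9.

9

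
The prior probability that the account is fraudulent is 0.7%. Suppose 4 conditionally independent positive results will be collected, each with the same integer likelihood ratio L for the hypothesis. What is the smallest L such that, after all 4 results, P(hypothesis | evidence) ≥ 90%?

6

Prior odds = 0.007/0.993 = 7/993.
Target odds = 0.9/0.1 = 9.
Need L⁴ ≥ 9 ÷ (7/993) = 8937/7.
5⁴ = 625 < 8937/7 ≤ 1296 = 6⁴, so L = 6.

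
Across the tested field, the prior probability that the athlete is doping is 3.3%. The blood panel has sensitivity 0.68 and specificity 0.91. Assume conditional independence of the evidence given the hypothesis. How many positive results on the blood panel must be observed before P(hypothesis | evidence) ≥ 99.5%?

5

Prior odds: 0.033 ÷ 0.967 = 33/967.
False-positive rate = 1 − 0.91 = 0.09; likelihood ratio of a positive = 0.68/0.09 = 68/9.
Target posterior odds = 0.995/0.005 = 199.
Require (68/9)ⁿ ≥ 199 ÷ (33/967) = 192433/33.
(68/9)⁴ = 21381376/6561 falls short of 192433/33 but (68/9)⁵ ≈24622.5 reaches it, so n = 5.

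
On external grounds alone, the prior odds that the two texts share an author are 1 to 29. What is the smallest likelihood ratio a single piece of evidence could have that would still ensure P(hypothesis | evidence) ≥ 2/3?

58

Prior odds = 1/29.
Target odds = (2/3)/(1/3) = 2.
Required Bayes factor = 2 ÷ (1/29) = 58.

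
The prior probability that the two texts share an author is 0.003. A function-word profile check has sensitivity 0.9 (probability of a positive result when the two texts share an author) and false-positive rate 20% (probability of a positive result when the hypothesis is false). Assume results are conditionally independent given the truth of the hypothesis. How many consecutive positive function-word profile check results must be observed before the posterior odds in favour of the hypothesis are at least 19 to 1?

Prior odds = 0.003/0.997 = 3/997.
Likelihood ratio of a positive result = 0.9/0.2 = 4.5.
Target odds = 19.
Need (3/997) × 4.5ⁿ ≥ 19, i.e. 4.5ⁿ ≥ 18943/3.
4.5⁵ = 1845.28125 falls short of 18943/3 but 4.5⁶ = 8303.765625 reaches it, so n = 6.

6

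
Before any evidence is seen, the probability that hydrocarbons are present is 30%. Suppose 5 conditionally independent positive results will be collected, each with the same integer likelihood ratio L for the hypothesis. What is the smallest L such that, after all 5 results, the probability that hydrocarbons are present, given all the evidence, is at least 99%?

Prior odds = 0.3/0.7 = 3/7.
Target odds = 0.99/0.01 = 99.
Need L⁵ ≥ 99 ÷ (3/7) = 231.
2⁵ = 32 < 231 ≤ 243 = 3⁵, so L = 3.

3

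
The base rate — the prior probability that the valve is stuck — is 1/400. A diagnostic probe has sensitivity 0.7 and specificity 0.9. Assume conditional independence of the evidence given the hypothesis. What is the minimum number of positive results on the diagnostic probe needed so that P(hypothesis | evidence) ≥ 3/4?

4

Prior odds = 0.0025/0.9975 = 1/399.
False-positive rate = 1 − 0.9 = 0.1; likelihood ratio of a positive = 0.7/0.1 = 7.
Target posterior odds = 0.75/0.25 = 3.
Require 7ⁿ ≥ 3 ÷ (1/399) = 1197.
7³ = 343 falls short of 1197 but 7⁴ = 2401 reaches it, so n = 4.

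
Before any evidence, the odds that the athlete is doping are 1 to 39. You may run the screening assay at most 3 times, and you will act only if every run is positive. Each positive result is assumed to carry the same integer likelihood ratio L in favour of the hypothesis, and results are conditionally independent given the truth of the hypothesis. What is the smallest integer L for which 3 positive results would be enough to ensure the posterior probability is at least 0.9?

8

Prior odds = 1/39.
Target odds = 0.9/0.1 = 9.
Need L³ ≥ 9 ÷ (1/39) = 351.
7³ = 343 < 351 ≤ 512 = 8³, so L = 8.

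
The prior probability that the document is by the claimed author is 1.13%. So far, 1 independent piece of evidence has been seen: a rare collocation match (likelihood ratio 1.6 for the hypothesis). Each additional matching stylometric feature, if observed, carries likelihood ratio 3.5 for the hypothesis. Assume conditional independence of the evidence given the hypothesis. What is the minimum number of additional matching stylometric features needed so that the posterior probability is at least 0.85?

Prior odds = 0.0113/0.9887 = 113/9887.
Bayes factor of the evidence already in hand = 1.6.
Odds after that evidence = (113/9887) × 1.6 = 904/49435.
Target odds = 0.85/0.15 = 17/3.
Need 3.5ⁿ ≥ 17/3 ÷ (904/49435) = 840395/2712.
3.5⁴ = 150.0625 falls short of 840395/2712 but 3.5⁵ = 525.21875 reaches it, so n = 5.

5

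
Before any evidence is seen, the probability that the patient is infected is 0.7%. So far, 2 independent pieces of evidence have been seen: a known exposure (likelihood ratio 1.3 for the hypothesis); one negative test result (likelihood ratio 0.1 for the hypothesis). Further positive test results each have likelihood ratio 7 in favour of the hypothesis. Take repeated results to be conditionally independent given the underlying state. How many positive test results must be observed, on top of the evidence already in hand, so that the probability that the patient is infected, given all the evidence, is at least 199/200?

7

Prior odds = 0.007/0.993 = 7/993.
Combined Bayes factor of the evidence already in hand = 1.3 × 0.1 = 0.13.
Odds after that evidence = (7/993) × 0.13 = 91/99300.
Target odds = 0.995/0.005 = 199.
Need 7ⁿ ≥ 199 ÷ (91/99300) = 19760700/91.
7⁶ = 117649 falls short of 19760700/91 but 7⁷ = 823543 reaches it, so n = 7.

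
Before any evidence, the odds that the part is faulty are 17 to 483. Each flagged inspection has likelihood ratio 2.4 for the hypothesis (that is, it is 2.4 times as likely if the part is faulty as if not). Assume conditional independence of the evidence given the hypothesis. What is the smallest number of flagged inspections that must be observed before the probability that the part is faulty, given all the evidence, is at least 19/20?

Prior odds = 17/483.
Likelihood ratio per flagged inspection = 2.4.
Target odds: 0.95 ÷ 0.05 = 19.
Require 2.4ⁿ ≥ 19 ÷ (17/483) = 9177/17.
2.4⁷ = 35831808/78125 falls short of 9177/17 but 2.4⁸ = 429981696/390625 reaches it, so n = 8.

8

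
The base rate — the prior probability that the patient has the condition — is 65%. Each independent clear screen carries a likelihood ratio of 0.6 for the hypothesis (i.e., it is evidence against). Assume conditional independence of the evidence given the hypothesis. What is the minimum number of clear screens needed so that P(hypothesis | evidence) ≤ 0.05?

Prior odds: 0.65 ÷ 0.35 = 13/7.
Likelihood ratio per clear screen = 0.6.
Target posterior odds = 0.05/0.95 = 1/19.
Require 0.6ⁿ ≤ 1/19 ÷ (13/7) = 7/247.
0.6⁶ = 729/15625 is still above 7/247 but 0.6⁷ = 2187/78125 is at or below it, so n = 7.

7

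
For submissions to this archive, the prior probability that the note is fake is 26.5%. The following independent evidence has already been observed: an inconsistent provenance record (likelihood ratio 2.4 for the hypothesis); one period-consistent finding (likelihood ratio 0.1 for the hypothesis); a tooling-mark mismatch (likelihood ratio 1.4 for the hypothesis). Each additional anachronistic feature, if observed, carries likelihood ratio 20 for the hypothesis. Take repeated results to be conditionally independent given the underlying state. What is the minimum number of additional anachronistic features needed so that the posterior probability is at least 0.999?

4

Prior odds = 0.265/0.735 = 53/147.
Combined Bayes factor of the evidence already in hand = 2.4 × 0.1 × 1.4 = 0.336.
Odds after that evidence = (53/147) × 0.336 = 106/875.
Target odds = 0.999/0.001 = 999.
Need 20ⁿ ≥ 999 ÷ (106/875) = 874125/106.
20³ = 8000 falls short of 874125/106 but 20⁴ = 160000 reaches it, so n = 4.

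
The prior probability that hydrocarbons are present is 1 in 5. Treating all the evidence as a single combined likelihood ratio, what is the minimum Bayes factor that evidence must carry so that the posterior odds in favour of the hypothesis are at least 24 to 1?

Prior odds = 0.2/0.8 = 0.25.
Target odds = 24.
Required Bayes factor = 24 ÷ 0.25 = 96.

96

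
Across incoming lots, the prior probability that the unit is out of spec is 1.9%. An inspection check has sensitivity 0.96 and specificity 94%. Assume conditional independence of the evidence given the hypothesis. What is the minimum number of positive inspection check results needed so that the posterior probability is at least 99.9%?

4

Prior odds: 0.019 ÷ 0.981 = 19/981.
False-positive rate = 1 − 0.94 = 0.06; likelihood ratio of a positive = 0.96/0.06 = 16.
Target posterior odds = 0.999/0.001 = 999.
Need (19/981) × 16ⁿ ≥ 999, i.e. 16ⁿ ≥ 980019/19.
16³ = 4096 falls short of 980019/19 but 16⁴ = 65536 reaches it, so n = 4.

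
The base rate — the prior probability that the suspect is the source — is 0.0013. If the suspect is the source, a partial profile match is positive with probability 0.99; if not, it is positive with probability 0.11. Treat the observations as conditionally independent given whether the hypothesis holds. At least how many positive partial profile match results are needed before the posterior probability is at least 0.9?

5

Prior odds: 0.0013 ÷ 0.9987 = 13/9987.
Likelihood ratio of a positive = 0.99/0.11 = 9.
Target posterior odds = 0.9/0.1 = 9.
Require 9ⁿ ≥ 9 ÷ (13/9987) = 89883/13.
9⁴ = 6561 falls short of 89883/13 but 9⁵ = 59049 reaches it, so n = 5.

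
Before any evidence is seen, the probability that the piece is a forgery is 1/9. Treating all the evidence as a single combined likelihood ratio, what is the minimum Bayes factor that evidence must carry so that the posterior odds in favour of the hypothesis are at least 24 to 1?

Prior odds = (1/9)/(8/9) = 0.125.
Target odds = 24.
Required Bayes factor = 24 ÷ 0.125 = 192.

192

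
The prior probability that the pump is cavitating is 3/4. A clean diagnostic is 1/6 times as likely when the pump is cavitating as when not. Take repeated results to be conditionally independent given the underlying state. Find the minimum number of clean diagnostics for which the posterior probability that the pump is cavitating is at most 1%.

Prior odds: 0.75 ÷ 0.25 = 3.
Likelihood ratio per clean diagnostic = 1/6.
Target posterior odds = 0.01/0.99 = 1/99.
Require (1/6)ⁿ ≤ 1/99 ÷ 3 = 1/297.
(1/6)³ = 1/216 is still above 1/297 but (1/6)⁴ = 1/1296 is at or below it, so n = 4.

4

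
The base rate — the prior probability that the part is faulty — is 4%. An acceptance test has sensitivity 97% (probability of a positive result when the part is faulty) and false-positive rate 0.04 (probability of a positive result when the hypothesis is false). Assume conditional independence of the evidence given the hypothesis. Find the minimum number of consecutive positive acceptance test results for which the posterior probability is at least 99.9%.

4

Prior odds = 0.04/0.96 = 1/24.
Likelihood ratio of a positive result = 0.97/0.04 = 24.25.
Target posterior odds = 0.999/0.001 = 999.
Require 24.25ⁿ ≥ 999 ÷ (1/24) = 23976.
24.25³ = 912673/64 falls short of 23976 but 24.25⁴ = 88529281/256 reaches it, so n = 4.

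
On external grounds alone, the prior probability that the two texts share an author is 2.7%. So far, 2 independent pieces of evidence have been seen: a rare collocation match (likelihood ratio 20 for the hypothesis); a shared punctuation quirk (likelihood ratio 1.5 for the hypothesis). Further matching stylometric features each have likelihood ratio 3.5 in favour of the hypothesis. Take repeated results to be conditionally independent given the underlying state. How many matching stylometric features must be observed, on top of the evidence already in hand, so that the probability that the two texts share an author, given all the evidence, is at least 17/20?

2

Prior odds = 0.027/0.973 = 27/973.
Combined Bayes factor of the evidence already in hand = 20 × 1.5 = 30.
Odds after that evidence = (27/973) × 30 = 810/973.
Target odds = 0.85/0.15 = 17/3.
Need 3.5ⁿ ≥ 17/3 ÷ (810/973) = 16541/2430.
3.5¹ = 3.5 falls short of 16541/2430 but 3.5² = 12.25 reaches it, so n = 2.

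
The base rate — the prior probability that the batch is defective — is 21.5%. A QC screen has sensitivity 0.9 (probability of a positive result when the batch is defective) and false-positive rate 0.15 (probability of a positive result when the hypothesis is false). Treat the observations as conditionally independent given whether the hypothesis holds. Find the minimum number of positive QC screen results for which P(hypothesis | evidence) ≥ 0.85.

Prior odds = 0.215/0.785 = 43/157.
Likelihood ratio of a positive result = 0.9/0.15 = 6.
Target odds: 0.85 ÷ 0.15 = 17/3.
Require 6ⁿ ≥ 17/3 ÷ (43/157) = 2669/129.
6¹ = 6 falls short of 2669/129 but 6² = 36 reaches it, so n = 2.

2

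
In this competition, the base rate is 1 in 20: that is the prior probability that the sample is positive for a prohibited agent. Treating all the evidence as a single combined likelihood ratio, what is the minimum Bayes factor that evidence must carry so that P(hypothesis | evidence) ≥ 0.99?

1881

Prior odds = 0.05/0.95 = 1/19.
Target odds = 0.99/0.01 = 99.
Required Bayes factor = 99 ÷ (1/19) = 1881.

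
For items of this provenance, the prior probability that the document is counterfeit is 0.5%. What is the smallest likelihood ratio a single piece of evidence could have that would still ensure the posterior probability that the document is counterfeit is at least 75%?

Prior odds = 0.005/0.995 = 1/199.
Target odds = 0.75/0.25 = 3.
Required Bayes factor = 3 ÷ (1/199) = 597.

597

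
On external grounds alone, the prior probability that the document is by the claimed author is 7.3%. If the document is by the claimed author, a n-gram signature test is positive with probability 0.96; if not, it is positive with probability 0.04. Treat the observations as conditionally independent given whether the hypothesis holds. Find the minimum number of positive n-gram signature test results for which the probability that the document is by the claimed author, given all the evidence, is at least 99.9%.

3

Prior odds: 0.073 ÷ 0.927 = 73/927.
Likelihood ratio of a positive = 0.96/0.04 = 24.
Target posterior odds = 0.999/0.001 = 999.
Need (73/927) × 24ⁿ ≥ 999, i.e. 24ⁿ ≥ 926073/73.
24² = 576 falls short of 926073/73 but 24³ = 13824 reaches it, so n = 3.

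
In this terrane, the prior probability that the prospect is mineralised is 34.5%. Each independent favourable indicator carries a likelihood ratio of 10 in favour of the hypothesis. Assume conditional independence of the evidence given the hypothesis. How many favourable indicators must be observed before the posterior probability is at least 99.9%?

Prior odds = 0.345/0.655 = 69/131.
Likelihood ratio per favourable indicator = 10.
Target odds: 0.999 ÷ 0.001 = 999.
Need (69/131) × 10ⁿ ≥ 999, i.e. 10ⁿ ≥ 43623/23.
10³ = 1000 falls short of 43623/23 but 10⁴ = 10000 reaches it, so n = 4.

4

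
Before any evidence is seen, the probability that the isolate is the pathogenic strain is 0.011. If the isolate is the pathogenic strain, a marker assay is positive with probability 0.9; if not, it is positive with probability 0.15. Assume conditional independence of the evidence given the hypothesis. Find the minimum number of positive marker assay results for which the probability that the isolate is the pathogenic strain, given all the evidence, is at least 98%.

5

Prior odds: 0.011 ÷ 0.989 = 11/989.
Likelihood ratio of a positive = 0.9/0.15 = 6.
Target odds: 0.98 ÷ 0.02 = 49.
Need (11/989) × 6ⁿ ≥ 49, i.e. 6ⁿ ≥ 48461/11.
6⁴ = 1296 falls short of 48461/11 but 6⁵ = 7776 reaches it, so n = 5.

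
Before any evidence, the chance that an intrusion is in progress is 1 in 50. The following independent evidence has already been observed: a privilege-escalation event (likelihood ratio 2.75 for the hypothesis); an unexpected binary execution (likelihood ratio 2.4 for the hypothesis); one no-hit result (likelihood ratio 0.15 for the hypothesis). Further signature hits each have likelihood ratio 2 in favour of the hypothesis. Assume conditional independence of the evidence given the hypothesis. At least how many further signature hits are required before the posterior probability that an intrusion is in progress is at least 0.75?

Prior odds = 0.02/0.98 = 1/49.
Combined Bayes factor of the evidence already in hand = 2.75 × 2.4 × 0.15 = 0.99.
Odds after that evidence = (1/49) × 0.99 = 99/4900.
Target odds = 0.75/0.25 = 3.
Need 2ⁿ ≥ 3 ÷ (99/4900) = 4900/33.
2⁷ = 128 falls short of 4900/33 but 2⁸ = 256 reaches it, so n = 8.

8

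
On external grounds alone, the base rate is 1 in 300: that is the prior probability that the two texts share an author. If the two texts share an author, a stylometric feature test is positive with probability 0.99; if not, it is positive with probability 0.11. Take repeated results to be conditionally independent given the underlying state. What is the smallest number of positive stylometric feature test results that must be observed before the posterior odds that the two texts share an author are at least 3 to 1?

Prior odds: (1/300) ÷ (299/300) = 1/299.
Likelihood ratio of a positive = 0.99/0.11 = 9.
Target odds = 3.
Require 9ⁿ ≥ 3 ÷ (1/299) = 897.
9³ = 729 falls short of 897 but 9⁴ = 6561 reaches it, so n = 4.

4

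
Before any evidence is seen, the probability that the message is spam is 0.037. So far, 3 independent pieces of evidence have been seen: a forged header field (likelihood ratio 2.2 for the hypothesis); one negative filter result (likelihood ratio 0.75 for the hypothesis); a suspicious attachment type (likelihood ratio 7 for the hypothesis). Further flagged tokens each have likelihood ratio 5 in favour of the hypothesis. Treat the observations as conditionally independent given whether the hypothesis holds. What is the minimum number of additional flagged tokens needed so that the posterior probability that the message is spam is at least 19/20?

Prior odds = 0.037/0.963 = 37/963.
Combined Bayes factor of the evidence already in hand = 2.2 × 0.75 × 7 = 11.55.
Odds after that evidence = (37/963) × 11.55 = 2849/6420.
Target odds = 0.95/0.05 = 19.
Need 5ⁿ ≥ 19 ÷ (2849/6420) = 121980/2849.
5² = 25 falls short of 121980/2849 but 5³ = 125 reaches it, so n = 3.

3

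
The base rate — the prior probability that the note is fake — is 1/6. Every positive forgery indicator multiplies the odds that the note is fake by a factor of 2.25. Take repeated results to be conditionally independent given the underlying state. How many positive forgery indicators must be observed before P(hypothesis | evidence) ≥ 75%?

Prior odds = (1/6)/(5/6) = 0.2.
Likelihood ratio per positive forgery indicator = 2.25.
Target posterior odds = 0.75/0.25 = 3.
Require 2.25ⁿ ≥ 3 ÷ 0.2 = 15.
2.25³ = 11.390625 falls short of 15 but 2.25⁴ = 25.62890625 reaches it, so n = 4.

4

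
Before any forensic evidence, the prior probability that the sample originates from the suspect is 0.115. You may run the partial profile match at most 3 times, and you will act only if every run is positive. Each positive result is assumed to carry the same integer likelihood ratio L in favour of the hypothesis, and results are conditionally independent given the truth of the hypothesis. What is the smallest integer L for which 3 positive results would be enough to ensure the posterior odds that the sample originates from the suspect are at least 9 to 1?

5

Prior odds = 0.115/0.885 = 23/177.
Target odds = 9.
Need L³ ≥ 9 ÷ (23/177) = 1593/23.
4³ = 64 < 1593/23 ≤ 125 = 5³, so L = 5.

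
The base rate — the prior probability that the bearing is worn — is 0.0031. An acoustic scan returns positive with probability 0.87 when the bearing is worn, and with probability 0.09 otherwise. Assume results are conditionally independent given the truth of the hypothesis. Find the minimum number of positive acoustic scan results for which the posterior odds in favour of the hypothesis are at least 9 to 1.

Prior odds: 0.0031 ÷ 0.9969 = 31/9969.
Likelihood ratio of a positive result = 0.87/0.09 = 29/3.
Target odds = 9.
Require (29/3)ⁿ ≥ 9 ÷ (31/9969) = 89721/31.
(29/3)³ = 24389/27 falls short of 89721/31 but (29/3)⁴ = 707281/81 reaches it, so n = 4.

4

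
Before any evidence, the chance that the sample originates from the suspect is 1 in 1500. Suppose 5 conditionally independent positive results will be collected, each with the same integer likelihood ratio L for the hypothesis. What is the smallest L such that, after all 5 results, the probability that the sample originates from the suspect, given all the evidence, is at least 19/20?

Prior odds = (1/1500)/(1499/1500) = 1/1499.
Target odds = 0.95/0.05 = 19.
Need L⁵ ≥ 19 ÷ (1/1499) = 28481.
7⁵ = 16807 < 28481 ≤ 32768 = 8⁵, so L = 8.

8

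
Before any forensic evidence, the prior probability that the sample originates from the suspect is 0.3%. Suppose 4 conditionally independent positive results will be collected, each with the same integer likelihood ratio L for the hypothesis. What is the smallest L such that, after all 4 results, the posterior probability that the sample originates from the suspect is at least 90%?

8

Prior odds = 0.003/0.997 = 3/997.
Target odds = 0.9/0.1 = 9.
Need L⁴ ≥ 9 ÷ (3/997) = 2991.
7⁴ = 2401 < 2991 ≤ 4096 = 8⁴, so L = 8.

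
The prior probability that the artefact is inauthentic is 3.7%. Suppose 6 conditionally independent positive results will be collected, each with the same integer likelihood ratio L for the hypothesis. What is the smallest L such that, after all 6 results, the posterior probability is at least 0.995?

Prior odds = 0.037/0.963 = 37/963.
Target odds = 0.995/0.005 = 199.
Need L⁶ ≥ 199 ÷ (37/963) = 191637/37.
4⁶ = 4096 < 191637/37 ≤ 15625 = 5⁶, so L = 5.

5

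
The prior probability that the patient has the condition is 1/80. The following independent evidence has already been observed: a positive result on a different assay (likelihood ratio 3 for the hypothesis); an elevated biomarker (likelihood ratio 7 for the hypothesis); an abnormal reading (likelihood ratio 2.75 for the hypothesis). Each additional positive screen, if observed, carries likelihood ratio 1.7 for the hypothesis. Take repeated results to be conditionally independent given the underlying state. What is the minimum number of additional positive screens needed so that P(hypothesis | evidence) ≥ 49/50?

8

Prior odds = 0.0125/0.9875 = 1/79.
Combined Bayes factor of the evidence already in hand = 3 × 7 × 2.75 = 57.75.
Odds after that evidence = (1/79) × 57.75 = 231/316.
Target odds = 0.98/0.02 = 49.
Need 1.7ⁿ ≥ 49 ÷ (231/316) = 2212/33.
1.7⁷ = 410338673/10000000 falls short of 2212/33 but 1.7⁸ ≈69.7576 reaches it, so n = 8.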